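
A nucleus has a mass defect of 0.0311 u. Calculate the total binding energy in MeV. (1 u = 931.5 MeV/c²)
B.E. = Δm × 931.5 = 28.97 MeV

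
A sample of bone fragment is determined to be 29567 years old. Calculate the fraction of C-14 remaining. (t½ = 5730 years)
N/N₀ = (1/2)^(t/t½) = 0.02797 = 2.8%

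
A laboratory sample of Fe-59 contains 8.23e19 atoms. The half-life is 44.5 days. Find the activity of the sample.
A = λN = 1.282e18 decays/day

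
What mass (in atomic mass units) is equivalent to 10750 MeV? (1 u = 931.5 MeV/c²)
m = E/c² = 11.54 u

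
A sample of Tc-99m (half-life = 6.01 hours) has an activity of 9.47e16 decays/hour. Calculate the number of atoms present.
N = A/λ = 8.211e17 atoms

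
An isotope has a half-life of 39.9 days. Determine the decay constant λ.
λ = ln(2)/t½ = 0.01737 day⁻¹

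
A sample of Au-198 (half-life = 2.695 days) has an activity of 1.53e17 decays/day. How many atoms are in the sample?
N = A/λ = 5.949e17 atoms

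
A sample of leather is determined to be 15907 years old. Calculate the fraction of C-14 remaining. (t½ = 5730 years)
N/N₀ = (1/2)^(t/t½) = 0.146 = 14.6%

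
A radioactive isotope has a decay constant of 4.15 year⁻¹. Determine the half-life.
t½ = ln(2)/λ = 0.167 years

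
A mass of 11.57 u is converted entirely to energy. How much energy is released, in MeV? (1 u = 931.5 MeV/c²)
E = mc² = 10780 MeV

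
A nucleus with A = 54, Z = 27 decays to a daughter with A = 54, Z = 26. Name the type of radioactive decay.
ΔA = 0, ΔZ = -1 ⇒ beta-plus decay (β⁺) or electron capture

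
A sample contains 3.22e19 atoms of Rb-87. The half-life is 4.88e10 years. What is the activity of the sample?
A = λN = 4.574e8 decays/year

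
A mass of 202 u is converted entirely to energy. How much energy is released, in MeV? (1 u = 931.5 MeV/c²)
E = mc² = 1.882e5 MeV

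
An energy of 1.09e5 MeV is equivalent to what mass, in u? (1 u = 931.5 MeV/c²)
m = E/c² = 117 u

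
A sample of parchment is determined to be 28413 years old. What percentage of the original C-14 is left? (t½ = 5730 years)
N/N₀ = (1/2)^(t/t½) = 0.03216 = 3.22%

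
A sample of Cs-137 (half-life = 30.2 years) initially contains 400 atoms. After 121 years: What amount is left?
N = N₀(1/2)^(t/t½) = 24.89 atoms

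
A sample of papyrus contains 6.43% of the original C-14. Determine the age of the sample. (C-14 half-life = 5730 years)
Age = t½ × log₂(1/ratio) = 22690 years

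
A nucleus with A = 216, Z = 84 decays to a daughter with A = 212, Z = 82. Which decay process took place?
ΔA = -4, ΔZ = -2 ⇒ alpha decay (α)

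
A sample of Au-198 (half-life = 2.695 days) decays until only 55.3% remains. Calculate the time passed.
t = t½ × log₂(N₀/N) = 2.303 days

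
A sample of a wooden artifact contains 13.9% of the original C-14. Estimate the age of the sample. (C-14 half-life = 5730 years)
Age = t½ × log₂(1/ratio) = 16310 years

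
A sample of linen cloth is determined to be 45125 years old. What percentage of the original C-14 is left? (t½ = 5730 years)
N/N₀ = (1/2)^(t/t½) = 0.004259 = 0.426%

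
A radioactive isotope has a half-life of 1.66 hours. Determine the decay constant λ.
λ = ln(2)/t½ = 0.4176 hour⁻¹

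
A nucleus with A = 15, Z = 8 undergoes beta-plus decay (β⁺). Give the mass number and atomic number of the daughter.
Daughter: A = 15, Z = 7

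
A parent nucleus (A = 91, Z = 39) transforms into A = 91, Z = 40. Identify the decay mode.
ΔA = 0, ΔZ = +1 ⇒ beta-minus decay (β⁻)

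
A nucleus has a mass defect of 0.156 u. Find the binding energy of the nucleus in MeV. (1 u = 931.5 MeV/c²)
B.E. = Δm × 931.5 = 145.3 MeV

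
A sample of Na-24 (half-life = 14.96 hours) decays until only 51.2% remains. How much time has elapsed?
t = t½ × log₂(N₀/N) = 14.45 hours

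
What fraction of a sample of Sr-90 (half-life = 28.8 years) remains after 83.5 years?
N/N₀ = (1/2)^(t/t½) = 0.134 = 13.4%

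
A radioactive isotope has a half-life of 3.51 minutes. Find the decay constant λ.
λ = ln(2)/t½ = 0.1975 minute⁻¹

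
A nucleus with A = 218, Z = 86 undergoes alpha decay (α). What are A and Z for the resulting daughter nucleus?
Daughter: A = 214, Z = 84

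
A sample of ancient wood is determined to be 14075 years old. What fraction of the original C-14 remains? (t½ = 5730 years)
N/N₀ = (1/2)^(t/t½) = 0.1822 = 18.2%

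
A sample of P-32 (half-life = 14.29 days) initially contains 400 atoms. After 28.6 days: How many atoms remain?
N = N₀(1/2)^(t/t½) = 99.9 atoms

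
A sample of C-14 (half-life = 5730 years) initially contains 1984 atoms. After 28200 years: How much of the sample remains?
N = N₀(1/2)^(t/t½) = 65.47 atoms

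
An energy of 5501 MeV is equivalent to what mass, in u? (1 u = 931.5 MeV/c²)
m = E/c² = 5.906 u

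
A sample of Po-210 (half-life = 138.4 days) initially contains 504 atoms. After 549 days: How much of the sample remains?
N = N₀(1/2)^(t/t½) = 32.23 atoms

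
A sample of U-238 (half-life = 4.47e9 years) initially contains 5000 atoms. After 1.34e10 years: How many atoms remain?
N = N₀(1/2)^(t/t½) = 626 atoms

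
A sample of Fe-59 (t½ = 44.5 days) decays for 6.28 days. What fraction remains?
N/N₀ = (1/2)^(t/t½) = 0.9068 = 90.7%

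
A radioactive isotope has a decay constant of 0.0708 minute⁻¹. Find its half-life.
t½ = ln(2)/λ = 9.79 minutes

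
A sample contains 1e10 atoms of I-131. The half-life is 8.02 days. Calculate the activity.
A = λN = 8.643e8 decays/day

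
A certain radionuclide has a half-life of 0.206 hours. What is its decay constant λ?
λ = ln(2)/t½ = 3.365 hour⁻¹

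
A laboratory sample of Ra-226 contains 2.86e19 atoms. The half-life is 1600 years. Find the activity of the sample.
A = λN = 1.239e16 decays/year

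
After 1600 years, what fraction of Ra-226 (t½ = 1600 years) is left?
N/N₀ = (1/2)^(t/t½) = 0.5 = 50%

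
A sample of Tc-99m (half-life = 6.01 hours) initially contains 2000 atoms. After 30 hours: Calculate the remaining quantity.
N = N₀(1/2)^(t/t½) = 62.86 atoms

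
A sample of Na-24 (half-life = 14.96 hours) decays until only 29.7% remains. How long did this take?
t = t½ × log₂(N₀/N) = 26.2 hours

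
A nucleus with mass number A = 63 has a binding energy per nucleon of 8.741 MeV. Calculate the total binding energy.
B.E. = 8.741 × 63 = 550.7 MeV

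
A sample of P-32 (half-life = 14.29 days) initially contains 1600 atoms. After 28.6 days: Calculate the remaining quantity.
N = N₀(1/2)^(t/t½) = 399.6 atoms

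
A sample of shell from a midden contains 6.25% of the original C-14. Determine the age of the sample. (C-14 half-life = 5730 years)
Age = t½ × log₂(1/ratio) = 22920 years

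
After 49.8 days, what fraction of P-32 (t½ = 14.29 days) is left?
N/N₀ = (1/2)^(t/t½) = 0.08931 = 8.93%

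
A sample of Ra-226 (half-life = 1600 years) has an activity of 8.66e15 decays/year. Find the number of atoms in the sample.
N = A/λ = 1.999e19 atoms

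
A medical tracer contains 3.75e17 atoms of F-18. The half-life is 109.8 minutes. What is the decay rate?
A = λN = 2.367e15 decays/minute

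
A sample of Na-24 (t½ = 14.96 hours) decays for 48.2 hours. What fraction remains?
N/N₀ = (1/2)^(t/t½) = 0.1072 = 10.7%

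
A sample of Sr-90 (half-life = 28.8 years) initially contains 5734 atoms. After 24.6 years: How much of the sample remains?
N = N₀(1/2)^(t/t½) = 3172 atoms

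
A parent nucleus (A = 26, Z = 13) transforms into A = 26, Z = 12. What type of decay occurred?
ΔA = 0, ΔZ = -1 ⇒ beta-plus decay (β⁺) or electron capture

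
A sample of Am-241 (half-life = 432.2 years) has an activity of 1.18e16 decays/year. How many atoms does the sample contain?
N = A/λ = 7.358e18 atoms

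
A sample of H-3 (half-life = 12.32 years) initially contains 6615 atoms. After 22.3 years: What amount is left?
N = N₀(1/2)^(t/t½) = 1886 atoms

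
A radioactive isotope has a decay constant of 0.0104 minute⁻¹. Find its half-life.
t½ = ln(2)/λ = 66.65 minutes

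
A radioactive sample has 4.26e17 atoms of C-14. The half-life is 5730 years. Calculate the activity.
A = λN = 5.153e13 decays/year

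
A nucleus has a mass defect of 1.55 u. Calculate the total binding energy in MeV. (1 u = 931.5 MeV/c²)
B.E. = Δm × 931.5 = 1444 MeV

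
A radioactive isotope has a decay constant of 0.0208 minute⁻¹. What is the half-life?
t½ = ln(2)/λ = 33.32 minutes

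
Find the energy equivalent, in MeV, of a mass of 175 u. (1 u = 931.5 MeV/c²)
E = mc² = 1.63e5 MeV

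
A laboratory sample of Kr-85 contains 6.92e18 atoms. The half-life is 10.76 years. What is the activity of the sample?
A = λN = 4.458e17 decays/year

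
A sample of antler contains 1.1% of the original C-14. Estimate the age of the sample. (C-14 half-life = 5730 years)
Age = t½ × log₂(1/ratio) = 37280 years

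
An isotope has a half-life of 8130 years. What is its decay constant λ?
λ = ln(2)/t½ = 8.526e-5 year⁻¹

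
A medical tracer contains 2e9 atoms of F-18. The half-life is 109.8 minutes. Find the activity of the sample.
A = λN = 1.263e7 decays/minute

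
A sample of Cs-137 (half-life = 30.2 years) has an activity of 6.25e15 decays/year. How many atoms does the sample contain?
N = A/λ = 2.723e17 atoms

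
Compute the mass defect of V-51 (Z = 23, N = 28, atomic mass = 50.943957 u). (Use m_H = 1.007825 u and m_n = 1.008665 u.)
Δm = Z·m_H + N·m_n − M = 0.4786 u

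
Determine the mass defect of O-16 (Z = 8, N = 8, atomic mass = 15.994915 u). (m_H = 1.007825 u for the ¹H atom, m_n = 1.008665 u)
Δm = Z·m_H + N·m_n − M = 0.137 u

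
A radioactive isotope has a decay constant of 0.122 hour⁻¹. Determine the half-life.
t½ = ln(2)/λ = 5.682 hours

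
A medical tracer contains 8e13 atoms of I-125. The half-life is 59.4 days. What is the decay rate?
A = λN = 9.335e11 decays/day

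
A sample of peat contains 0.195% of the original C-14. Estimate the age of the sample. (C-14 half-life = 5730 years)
Age = t½ × log₂(1/ratio) = 51580 years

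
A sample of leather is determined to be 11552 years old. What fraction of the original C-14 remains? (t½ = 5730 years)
N/N₀ = (1/2)^(t/t½) = 0.2472 = 24.7%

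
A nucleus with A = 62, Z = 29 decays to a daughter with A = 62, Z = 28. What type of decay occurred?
ΔA = 0, ΔZ = -1 ⇒ beta-plus decay (β⁺) or electron capture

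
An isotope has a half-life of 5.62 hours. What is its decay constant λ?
λ = ln(2)/t½ = 0.1233 hour⁻¹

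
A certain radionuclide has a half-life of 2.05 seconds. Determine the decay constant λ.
λ = ln(2)/t½ = 0.3381 second⁻¹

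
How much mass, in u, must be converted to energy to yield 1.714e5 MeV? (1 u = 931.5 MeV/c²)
m = E/c² = 184 u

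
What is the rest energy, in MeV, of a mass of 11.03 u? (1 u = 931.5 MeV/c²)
E = mc² = 10270 MeV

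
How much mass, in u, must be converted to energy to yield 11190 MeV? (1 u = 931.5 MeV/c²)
m = E/c² = 12.01 u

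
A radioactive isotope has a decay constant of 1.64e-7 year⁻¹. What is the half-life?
t½ = ln(2)/λ = 4.227e6 years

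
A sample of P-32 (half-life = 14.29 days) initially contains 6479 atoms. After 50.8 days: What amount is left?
N = N₀(1/2)^(t/t½) = 551.3 atoms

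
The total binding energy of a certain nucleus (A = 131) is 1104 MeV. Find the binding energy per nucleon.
B.E./A = 1104/131 = 8.427 MeV/nucleon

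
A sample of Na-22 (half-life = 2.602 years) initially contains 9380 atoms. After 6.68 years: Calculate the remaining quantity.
N = N₀(1/2)^(t/t½) = 1583 atoms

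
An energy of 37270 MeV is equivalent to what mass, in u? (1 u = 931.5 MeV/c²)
m = E/c² = 40.01 u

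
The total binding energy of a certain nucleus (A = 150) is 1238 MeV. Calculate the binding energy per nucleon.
B.E./A = 1238/150 = 8.253 MeV/nucleon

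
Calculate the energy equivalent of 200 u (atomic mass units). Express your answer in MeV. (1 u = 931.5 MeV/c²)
E = mc² = 1.863e5 MeV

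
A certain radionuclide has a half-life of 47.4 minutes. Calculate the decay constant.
λ = ln(2)/t½ = 0.01462 minute⁻¹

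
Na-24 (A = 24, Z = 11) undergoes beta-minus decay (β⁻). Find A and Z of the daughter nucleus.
Daughter: A = 24, Z = 12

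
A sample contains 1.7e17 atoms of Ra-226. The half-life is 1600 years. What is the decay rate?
A = λN = 7.365e13 decays/year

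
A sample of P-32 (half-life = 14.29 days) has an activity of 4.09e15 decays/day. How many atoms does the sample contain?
N = A/λ = 8.432e16 atoms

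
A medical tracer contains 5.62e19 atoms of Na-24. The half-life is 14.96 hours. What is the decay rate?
A = λN = 2.604e18 decays/hour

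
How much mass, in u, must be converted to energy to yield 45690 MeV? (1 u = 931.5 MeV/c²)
m = E/c² = 49.05 u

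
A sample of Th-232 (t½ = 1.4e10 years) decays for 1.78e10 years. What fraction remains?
N/N₀ = (1/2)^(t/t½) = 0.4142 = 41.4%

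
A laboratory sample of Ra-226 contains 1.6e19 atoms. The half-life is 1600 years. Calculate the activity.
A = λN = 6.931e15 decays/year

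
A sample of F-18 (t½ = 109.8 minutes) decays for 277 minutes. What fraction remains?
N/N₀ = (1/2)^(t/t½) = 0.174 = 17.4%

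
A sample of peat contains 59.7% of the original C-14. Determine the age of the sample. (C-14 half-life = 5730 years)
Age = t½ × log₂(1/ratio) = 4264 years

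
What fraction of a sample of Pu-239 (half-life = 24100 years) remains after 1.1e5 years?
N/N₀ = (1/2)^(t/t½) = 0.04227 = 4.23%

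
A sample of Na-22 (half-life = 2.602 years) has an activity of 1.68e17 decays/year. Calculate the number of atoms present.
N = A/λ = 6.307e17 atoms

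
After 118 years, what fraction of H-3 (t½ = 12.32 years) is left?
N/N₀ = (1/2)^(t/t½) = 0.001308 = 0.131%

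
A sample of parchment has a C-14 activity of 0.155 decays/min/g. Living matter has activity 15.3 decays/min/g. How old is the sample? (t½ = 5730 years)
Age = t½ × log₂(A₀/A) = 37960 years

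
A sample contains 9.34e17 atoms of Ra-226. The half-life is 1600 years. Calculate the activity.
A = λN = 4.046e14 decays/year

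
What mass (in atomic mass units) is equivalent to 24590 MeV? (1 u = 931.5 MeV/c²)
m = E/c² = 26.4 u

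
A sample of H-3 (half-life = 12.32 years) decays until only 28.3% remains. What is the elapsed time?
t = t½ × log₂(N₀/N) = 22.44 years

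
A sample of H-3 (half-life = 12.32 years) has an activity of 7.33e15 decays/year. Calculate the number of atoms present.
N = A/λ = 1.303e17 atoms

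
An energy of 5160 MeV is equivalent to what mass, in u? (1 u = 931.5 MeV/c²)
m = E/c² = 5.539 u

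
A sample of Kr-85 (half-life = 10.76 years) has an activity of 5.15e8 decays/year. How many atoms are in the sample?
N = A/λ = 7.995e9 atoms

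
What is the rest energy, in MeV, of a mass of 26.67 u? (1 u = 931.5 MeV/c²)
E = mc² = 24840 MeV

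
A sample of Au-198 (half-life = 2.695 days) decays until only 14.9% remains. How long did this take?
t = t½ × log₂(N₀/N) = 7.402 days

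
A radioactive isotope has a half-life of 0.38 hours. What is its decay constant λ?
λ = ln(2)/t½ = 1.824 hour⁻¹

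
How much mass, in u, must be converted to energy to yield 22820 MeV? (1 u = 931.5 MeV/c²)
m = E/c² = 24.5 u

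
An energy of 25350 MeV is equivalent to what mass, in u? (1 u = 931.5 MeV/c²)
m = E/c² = 27.21 u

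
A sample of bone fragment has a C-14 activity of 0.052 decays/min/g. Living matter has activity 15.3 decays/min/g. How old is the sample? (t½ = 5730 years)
Age = t½ × log₂(A₀/A) = 46990 years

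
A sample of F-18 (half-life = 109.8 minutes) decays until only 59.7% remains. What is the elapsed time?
t = t½ × log₂(N₀/N) = 81.71 minutes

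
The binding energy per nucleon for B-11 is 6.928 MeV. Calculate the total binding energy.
B.E. = 6.928 × 11 = 76.21 MeV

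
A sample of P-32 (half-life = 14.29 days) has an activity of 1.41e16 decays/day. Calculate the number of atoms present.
N = A/λ = 2.907e17 atoms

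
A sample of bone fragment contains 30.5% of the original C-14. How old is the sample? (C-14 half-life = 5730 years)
Age = t½ × log₂(1/ratio) = 9816 years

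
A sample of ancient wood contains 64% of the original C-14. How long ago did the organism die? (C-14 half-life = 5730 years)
Age = t½ × log₂(1/ratio) = 3689 years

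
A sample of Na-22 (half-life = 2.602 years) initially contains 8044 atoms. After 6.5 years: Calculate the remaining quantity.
N = N₀(1/2)^(t/t½) = 1424 atoms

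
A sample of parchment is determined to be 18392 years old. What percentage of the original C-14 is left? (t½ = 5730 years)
N/N₀ = (1/2)^(t/t½) = 0.1081 = 10.8%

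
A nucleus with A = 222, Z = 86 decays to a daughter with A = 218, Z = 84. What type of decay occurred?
ΔA = -4, ΔZ = -2 ⇒ alpha decay (α)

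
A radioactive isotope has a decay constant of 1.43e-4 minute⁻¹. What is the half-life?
t½ = ln(2)/λ = 4847 minutes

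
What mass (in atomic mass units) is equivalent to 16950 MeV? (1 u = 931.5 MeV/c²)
m = E/c² = 18.2 u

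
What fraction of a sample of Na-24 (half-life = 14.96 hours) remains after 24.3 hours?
N/N₀ = (1/2)^(t/t½) = 0.3244 = 32.4%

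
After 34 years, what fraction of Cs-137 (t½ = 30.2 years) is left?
N/N₀ = (1/2)^(t/t½) = 0.4582 = 45.8%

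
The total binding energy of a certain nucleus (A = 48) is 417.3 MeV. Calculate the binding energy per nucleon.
B.E./A = 417.3/48 = 8.694 MeV/nucleon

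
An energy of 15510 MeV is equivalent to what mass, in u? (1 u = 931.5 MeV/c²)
m = E/c² = 16.65 u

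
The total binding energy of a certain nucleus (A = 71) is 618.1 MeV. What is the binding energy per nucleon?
B.E./A = 618.1/71 = 8.706 MeV/nucleon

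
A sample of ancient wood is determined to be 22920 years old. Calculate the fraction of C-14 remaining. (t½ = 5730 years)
N/N₀ = (1/2)^(t/t½) = 0.0625 = 6.25%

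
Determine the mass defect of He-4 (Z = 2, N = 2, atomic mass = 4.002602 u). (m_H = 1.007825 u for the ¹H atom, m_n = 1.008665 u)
Δm = Z·m_H + N·m_n − M = 0.03038 u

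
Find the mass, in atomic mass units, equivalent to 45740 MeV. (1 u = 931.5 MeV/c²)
m = E/c² = 49.1 u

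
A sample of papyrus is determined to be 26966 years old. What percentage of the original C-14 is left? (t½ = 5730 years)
N/N₀ = (1/2)^(t/t½) = 0.03831 = 3.83%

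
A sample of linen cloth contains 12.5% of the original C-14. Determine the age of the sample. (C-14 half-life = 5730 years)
Age = t½ × log₂(1/ratio) = 17190 years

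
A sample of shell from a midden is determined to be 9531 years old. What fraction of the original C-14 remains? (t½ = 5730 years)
N/N₀ = (1/2)^(t/t½) = 0.3157 = 31.6%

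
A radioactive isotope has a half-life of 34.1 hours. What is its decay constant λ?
λ = ln(2)/t½ = 0.02033 hour⁻¹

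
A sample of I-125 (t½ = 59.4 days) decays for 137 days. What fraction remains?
N/N₀ = (1/2)^(t/t½) = 0.2022 = 20.2%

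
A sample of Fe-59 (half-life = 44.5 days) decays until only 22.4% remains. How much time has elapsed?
t = t½ × log₂(N₀/N) = 96.05 days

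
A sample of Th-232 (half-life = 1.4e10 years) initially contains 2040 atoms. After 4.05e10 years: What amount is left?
N = N₀(1/2)^(t/t½) = 274.7 atoms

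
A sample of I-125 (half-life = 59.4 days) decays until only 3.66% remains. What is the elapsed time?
t = t½ × log₂(N₀/N) = 283.5 days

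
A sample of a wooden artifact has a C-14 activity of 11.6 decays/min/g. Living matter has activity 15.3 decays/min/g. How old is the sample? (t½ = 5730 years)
Age = t½ × log₂(A₀/A) = 2289 years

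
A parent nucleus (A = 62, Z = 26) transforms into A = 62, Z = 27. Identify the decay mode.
ΔA = 0, ΔZ = +1 ⇒ beta-minus decay (β⁻)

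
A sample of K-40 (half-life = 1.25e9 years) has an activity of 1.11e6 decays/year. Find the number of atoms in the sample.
N = A/λ = 2.002e15 atoms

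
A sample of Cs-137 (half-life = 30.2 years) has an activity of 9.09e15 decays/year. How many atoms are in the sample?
N = A/λ = 3.96e17 atoms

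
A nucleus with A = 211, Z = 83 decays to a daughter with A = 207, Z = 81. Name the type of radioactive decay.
ΔA = -4, ΔZ = -2 ⇒ alpha decay (α)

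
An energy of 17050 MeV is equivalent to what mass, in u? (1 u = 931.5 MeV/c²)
m = E/c² = 18.3 u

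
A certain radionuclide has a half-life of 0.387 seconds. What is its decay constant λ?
λ = ln(2)/t½ = 1.791 second⁻¹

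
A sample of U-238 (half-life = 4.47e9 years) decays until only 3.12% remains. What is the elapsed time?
t = t½ × log₂(N₀/N) = 2.236e10 years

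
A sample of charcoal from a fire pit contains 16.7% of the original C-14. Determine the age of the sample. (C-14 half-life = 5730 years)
Age = t½ × log₂(1/ratio) = 14800 years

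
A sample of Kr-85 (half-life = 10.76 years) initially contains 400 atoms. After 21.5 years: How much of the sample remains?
N = N₀(1/2)^(t/t½) = 100.1 atoms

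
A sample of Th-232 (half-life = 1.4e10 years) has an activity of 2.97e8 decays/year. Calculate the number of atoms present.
N = A/λ = 5.999e18 atoms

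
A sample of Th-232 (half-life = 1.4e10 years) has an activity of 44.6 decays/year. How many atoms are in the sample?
N = A/λ = 9.008e11 atoms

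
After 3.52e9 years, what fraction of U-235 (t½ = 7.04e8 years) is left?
N/N₀ = (1/2)^(t/t½) = 0.03125 = 3.12%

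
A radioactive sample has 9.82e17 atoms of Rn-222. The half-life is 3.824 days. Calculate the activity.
A = λN = 1.78e17 decays/day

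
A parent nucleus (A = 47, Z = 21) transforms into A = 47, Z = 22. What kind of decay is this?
ΔA = 0, ΔZ = +1 ⇒ beta-minus decay (β⁻)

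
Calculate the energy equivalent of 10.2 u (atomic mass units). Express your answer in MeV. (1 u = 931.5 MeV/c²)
E = mc² = 9501 MeV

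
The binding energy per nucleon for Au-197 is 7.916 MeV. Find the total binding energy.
B.E. = 7.916 × 197 = 1559 MeV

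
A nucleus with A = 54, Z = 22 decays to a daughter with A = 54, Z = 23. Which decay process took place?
ΔA = 0, ΔZ = +1 ⇒ beta-minus decay (β⁻)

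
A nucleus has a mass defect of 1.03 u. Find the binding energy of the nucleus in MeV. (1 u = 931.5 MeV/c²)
B.E. = Δm × 931.5 = 959.4 MeV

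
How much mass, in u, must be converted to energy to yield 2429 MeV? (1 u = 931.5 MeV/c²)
m = E/c² = 2.608 u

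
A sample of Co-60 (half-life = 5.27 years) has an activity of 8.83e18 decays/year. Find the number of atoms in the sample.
N = A/λ = 6.713e19 atoms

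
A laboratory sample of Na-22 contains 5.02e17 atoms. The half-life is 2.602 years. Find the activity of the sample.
A = λN = 1.337e17 decays/year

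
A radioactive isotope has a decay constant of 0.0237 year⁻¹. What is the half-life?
t½ = ln(2)/λ = 29.25 years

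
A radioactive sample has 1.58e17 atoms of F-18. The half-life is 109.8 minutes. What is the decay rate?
A = λN = 9.974e14 decays/minute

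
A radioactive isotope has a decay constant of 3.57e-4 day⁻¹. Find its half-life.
t½ = ln(2)/λ = 1942 days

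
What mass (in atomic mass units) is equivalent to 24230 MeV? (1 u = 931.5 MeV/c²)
m = E/c² = 26.01 u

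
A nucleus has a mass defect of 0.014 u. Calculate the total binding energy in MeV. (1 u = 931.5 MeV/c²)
B.E. = Δm × 931.5 = 13.04 MeV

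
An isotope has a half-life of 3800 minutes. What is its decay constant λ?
λ = ln(2)/t½ = 1.824e-4 minute⁻¹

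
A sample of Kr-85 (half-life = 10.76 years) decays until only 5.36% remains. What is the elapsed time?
t = t½ × log₂(N₀/N) = 45.42 years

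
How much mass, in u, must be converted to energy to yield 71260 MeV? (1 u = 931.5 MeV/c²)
m = E/c² = 76.5 u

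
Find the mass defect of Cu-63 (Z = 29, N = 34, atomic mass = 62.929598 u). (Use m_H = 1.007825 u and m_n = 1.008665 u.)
Δm = Z·m_H + N·m_n − M = 0.5919 u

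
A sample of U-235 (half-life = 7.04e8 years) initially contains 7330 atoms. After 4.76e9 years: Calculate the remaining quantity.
N = N₀(1/2)^(t/t½) = 67.57 atoms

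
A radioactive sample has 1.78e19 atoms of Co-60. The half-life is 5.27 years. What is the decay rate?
A = λN = 2.341e18 decays/year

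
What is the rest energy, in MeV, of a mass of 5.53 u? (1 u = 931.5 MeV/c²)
E = mc² = 5151 MeV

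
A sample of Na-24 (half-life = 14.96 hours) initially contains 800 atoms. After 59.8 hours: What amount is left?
N = N₀(1/2)^(t/t½) = 50.09 atoms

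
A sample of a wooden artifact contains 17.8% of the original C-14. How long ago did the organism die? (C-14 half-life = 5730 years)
Age = t½ × log₂(1/ratio) = 14270 years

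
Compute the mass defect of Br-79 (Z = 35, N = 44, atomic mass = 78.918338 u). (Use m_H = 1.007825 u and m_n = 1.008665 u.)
Δm = Z·m_H + N·m_n − M = 0.7368 u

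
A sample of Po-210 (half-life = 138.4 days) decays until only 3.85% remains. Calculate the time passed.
t = t½ × log₂(N₀/N) = 650.3 days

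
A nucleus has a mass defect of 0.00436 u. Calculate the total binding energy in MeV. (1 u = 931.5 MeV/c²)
B.E. = Δm × 931.5 = 4.061 MeV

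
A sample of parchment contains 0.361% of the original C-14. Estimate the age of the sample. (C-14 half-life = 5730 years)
Age = t½ × log₂(1/ratio) = 46490 years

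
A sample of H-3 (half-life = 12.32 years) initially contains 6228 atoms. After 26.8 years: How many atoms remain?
N = N₀(1/2)^(t/t½) = 1379 atoms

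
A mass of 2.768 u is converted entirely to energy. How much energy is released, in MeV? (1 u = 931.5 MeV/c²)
E = mc² = 2578 MeV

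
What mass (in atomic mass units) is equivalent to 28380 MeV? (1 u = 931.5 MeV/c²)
m = E/c² = 30.47 u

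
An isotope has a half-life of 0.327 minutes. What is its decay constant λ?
λ = ln(2)/t½ = 2.12 minute⁻¹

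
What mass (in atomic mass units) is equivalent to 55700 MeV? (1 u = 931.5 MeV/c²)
m = E/c² = 59.8 u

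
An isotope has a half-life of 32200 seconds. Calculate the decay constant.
λ = ln(2)/t½ = 2.153e-5 second⁻¹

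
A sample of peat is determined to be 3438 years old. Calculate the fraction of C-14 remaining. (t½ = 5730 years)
N/N₀ = (1/2)^(t/t½) = 0.6598 = 66%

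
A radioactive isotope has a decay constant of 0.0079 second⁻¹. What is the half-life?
t½ = ln(2)/λ = 87.74 seconds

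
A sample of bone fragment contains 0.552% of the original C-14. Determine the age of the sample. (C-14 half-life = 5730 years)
Age = t½ × log₂(1/ratio) = 42980 years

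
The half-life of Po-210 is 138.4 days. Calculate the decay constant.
λ = ln(2)/t½ = 0.005008 day⁻¹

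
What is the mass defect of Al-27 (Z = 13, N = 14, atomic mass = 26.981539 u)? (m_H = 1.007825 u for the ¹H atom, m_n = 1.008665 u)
Δm = Z·m_H + N·m_n − M = 0.2415 u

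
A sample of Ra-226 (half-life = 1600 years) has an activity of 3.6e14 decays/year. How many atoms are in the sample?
N = A/λ = 8.31e17 atoms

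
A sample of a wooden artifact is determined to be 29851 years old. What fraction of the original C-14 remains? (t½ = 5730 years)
N/N₀ = (1/2)^(t/t½) = 0.02702 = 2.7%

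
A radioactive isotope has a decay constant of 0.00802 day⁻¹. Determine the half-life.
t½ = ln(2)/λ = 86.43 days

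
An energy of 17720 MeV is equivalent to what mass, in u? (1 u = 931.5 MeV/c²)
m = E/c² = 19.02 u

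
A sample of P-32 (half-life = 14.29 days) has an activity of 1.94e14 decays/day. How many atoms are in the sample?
N = A/λ = 4e15 atoms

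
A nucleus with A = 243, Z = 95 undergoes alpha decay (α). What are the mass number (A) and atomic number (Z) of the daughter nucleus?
Daughter: A = 239, Z = 93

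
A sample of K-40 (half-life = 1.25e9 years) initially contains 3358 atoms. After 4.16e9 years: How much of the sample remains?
N = N₀(1/2)^(t/t½) = 334.4 atoms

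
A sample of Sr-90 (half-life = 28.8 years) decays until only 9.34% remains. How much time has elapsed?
t = t½ × log₂(N₀/N) = 98.51 years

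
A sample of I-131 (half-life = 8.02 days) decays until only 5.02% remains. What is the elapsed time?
t = t½ × log₂(N₀/N) = 34.62 days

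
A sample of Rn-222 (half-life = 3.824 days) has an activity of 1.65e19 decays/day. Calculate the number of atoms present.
N = A/λ = 9.103e19 atoms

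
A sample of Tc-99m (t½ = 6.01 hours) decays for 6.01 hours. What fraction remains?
N/N₀ = (1/2)^(t/t½) = 0.5 = 50%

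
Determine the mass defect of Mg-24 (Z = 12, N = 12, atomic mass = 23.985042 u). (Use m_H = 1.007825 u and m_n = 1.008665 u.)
Δm = Z·m_H + N·m_n − M = 0.2128 u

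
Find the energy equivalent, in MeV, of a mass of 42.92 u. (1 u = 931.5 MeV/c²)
E = mc² = 39980 MeV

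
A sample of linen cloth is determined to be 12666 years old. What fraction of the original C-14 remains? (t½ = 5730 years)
N/N₀ = (1/2)^(t/t½) = 0.2161 = 21.6%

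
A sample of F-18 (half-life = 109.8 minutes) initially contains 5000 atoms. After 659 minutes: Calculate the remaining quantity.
N = N₀(1/2)^(t/t½) = 78.03 atoms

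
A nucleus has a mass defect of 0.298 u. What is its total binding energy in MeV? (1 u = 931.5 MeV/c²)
B.E. = Δm × 931.5 = 277.6 MeV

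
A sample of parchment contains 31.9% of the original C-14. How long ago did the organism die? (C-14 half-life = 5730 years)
Age = t½ × log₂(1/ratio) = 9445 years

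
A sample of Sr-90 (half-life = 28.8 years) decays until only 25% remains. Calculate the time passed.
t = t½ × log₂(N₀/N) = 57.6 years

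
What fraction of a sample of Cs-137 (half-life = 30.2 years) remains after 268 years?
N/N₀ = (1/2)^(t/t½) = 0.002131 = 0.213%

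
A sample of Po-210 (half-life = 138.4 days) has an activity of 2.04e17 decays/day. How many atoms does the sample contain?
N = A/λ = 4.073e19 atoms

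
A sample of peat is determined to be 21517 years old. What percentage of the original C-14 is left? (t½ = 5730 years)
N/N₀ = (1/2)^(t/t½) = 0.07406 = 7.41%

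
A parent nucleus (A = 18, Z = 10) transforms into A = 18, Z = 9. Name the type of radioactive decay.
ΔA = 0, ΔZ = -1 ⇒ beta-plus decay (β⁺) or electron capture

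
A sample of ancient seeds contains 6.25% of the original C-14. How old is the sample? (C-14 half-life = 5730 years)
Age = t½ × log₂(1/ratio) = 22920 years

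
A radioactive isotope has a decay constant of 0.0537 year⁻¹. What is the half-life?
t½ = ln(2)/λ = 12.91 years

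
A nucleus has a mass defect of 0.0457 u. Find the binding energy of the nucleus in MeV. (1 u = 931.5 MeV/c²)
B.E. = Δm × 931.5 = 42.57 MeV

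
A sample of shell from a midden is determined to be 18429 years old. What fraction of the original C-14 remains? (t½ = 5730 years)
N/N₀ = (1/2)^(t/t½) = 0.1076 = 10.8%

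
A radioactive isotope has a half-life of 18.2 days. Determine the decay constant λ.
λ = ln(2)/t½ = 0.03809 day⁻¹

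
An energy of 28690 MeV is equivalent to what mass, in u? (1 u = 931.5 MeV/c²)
m = E/c² = 30.8 u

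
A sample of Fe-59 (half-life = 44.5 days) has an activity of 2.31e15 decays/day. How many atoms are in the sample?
N = A/λ = 1.483e17 atoms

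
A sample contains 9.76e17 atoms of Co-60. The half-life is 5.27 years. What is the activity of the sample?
A = λN = 1.284e17 decays/year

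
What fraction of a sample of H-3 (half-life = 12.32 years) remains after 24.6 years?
N/N₀ = (1/2)^(t/t½) = 0.2506 = 25.1%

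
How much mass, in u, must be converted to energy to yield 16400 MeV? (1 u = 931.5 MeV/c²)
m = E/c² = 17.61 u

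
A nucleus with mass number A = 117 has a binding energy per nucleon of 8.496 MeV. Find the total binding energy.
B.E. = 8.496 × 117 = 994 MeV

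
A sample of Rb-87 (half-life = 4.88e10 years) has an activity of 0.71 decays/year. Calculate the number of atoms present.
N = A/λ = 4.999e10 atoms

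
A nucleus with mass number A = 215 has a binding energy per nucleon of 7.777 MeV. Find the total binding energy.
B.E. = 7.777 × 215 = 1672 MeV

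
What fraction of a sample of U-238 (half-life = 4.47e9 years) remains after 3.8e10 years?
N/N₀ = (1/2)^(t/t½) = 0.00276 = 0.276%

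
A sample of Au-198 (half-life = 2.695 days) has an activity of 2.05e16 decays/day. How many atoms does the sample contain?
N = A/λ = 7.971e16 atoms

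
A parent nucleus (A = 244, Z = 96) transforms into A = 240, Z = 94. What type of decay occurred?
ΔA = -4, ΔZ = -2 ⇒ alpha decay (α)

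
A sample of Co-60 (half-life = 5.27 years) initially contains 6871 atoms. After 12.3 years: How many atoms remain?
N = N₀(1/2)^(t/t½) = 1363 atoms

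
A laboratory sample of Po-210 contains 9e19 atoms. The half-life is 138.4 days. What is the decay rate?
A = λN = 4.507e17 decays/day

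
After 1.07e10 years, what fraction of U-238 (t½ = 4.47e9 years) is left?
N/N₀ = (1/2)^(t/t½) = 0.1903 = 19%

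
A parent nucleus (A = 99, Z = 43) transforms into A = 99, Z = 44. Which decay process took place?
ΔA = 0, ΔZ = +1 ⇒ beta-minus decay (β⁻)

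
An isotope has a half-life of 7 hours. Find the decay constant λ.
λ = ln(2)/t½ = 0.09902 hour⁻¹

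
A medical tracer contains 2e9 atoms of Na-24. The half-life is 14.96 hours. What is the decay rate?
A = λN = 9.267e7 decays/hour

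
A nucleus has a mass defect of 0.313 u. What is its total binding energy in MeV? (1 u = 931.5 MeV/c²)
B.E. = Δm × 931.5 = 291.6 MeV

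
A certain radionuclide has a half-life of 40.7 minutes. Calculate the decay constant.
λ = ln(2)/t½ = 0.01703 minute⁻¹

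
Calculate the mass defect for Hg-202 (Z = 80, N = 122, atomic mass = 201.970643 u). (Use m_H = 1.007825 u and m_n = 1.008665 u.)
Δm = Z·m_H + N·m_n − M = 1.712 u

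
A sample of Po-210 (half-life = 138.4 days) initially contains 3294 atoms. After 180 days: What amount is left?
N = N₀(1/2)^(t/t½) = 1337 atoms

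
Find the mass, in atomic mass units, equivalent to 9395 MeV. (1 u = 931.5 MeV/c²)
m = E/c² = 10.09 u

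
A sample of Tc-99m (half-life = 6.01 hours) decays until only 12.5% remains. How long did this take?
t = t½ × log₂(N₀/N) = 18.03 hours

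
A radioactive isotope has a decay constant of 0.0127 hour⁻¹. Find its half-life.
t½ = ln(2)/λ = 54.58 hours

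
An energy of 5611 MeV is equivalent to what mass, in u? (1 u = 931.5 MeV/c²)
m = E/c² = 6.024 u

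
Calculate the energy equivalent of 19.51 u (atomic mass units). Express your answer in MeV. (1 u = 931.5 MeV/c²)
E = mc² = 18170 MeV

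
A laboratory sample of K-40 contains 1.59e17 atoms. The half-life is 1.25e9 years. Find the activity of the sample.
A = λN = 8.817e7 decays/year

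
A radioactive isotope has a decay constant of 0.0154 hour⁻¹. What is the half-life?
t½ = ln(2)/λ = 45.01 hours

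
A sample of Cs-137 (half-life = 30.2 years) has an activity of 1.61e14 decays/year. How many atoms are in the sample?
N = A/λ = 7.015e15 atoms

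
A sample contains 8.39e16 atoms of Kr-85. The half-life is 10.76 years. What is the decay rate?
A = λN = 5.405e15 decays/year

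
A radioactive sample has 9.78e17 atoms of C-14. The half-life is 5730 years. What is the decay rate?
A = λN = 1.183e14 decays/year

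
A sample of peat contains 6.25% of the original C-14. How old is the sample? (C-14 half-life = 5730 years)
Age = t½ × log₂(1/ratio) = 22920 years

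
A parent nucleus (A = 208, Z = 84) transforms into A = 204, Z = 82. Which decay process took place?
ΔA = -4, ΔZ = -2 ⇒ alpha decay (α)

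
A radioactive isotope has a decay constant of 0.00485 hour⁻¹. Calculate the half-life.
t½ = ln(2)/λ = 142.9 hours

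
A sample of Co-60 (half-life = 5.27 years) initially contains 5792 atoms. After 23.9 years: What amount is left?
N = N₀(1/2)^(t/t½) = 249.8 atoms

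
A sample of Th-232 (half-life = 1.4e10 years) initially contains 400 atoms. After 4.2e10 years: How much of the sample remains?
N = N₀(1/2)^(t/t½) = 50 atoms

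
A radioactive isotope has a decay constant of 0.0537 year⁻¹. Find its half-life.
t½ = ln(2)/λ = 12.91 years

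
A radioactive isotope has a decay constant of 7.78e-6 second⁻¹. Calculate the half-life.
t½ = ln(2)/λ = 89090 seconds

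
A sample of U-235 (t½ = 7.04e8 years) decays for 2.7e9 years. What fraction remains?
N/N₀ = (1/2)^(t/t½) = 0.07006 = 7.01%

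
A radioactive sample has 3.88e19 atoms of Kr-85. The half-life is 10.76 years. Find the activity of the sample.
A = λN = 2.499e18 decays/year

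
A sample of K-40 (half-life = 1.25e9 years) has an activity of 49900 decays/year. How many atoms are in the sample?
N = A/λ = 8.999e13 atoms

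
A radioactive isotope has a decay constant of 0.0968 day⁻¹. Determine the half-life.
t½ = ln(2)/λ = 7.161 days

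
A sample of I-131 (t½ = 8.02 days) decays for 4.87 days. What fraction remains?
N/N₀ = (1/2)^(t/t½) = 0.6565 = 65.6%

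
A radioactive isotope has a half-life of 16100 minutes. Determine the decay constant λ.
λ = ln(2)/t½ = 4.305e-5 minute⁻¹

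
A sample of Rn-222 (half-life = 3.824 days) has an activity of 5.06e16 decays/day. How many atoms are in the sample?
N = A/λ = 2.792e17 atoms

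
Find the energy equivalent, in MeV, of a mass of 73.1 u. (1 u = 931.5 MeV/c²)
E = mc² = 68090 MeV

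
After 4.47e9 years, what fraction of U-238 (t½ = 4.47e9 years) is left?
N/N₀ = (1/2)^(t/t½) = 0.5 = 50%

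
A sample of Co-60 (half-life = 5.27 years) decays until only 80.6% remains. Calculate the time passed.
t = t½ × log₂(N₀/N) = 1.64 years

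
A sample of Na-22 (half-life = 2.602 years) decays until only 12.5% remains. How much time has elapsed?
t = t½ × log₂(N₀/N) = 7.806 years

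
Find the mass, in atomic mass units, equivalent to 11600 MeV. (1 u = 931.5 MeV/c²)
m = E/c² = 12.45 u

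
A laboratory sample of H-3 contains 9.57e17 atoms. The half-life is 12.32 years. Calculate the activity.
A = λN = 5.384e16 decays/year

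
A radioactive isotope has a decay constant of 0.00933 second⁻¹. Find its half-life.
t½ = ln(2)/λ = 74.29 seconds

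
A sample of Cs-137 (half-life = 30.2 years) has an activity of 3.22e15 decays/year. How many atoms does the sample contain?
N = A/λ = 1.403e17 atoms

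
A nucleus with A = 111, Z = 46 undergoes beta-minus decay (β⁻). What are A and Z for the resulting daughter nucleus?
Daughter: A = 111, Z = 47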